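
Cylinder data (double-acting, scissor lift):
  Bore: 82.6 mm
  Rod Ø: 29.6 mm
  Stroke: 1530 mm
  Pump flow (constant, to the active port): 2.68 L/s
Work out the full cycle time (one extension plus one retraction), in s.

Cap-side area A_cap = π/4 × (82.6 mm)² = 5359 mm^2
Rod-side annular area A_ann = π/4 × (82.6² − 29.6²) = 4670 mm^2
t_ext = A_cap·L/Q = 3.059 s
t_ret = A_ann·L/Q = 2.666 s
t_cycle = t_ext + t_ret

t ≈ 5.73 s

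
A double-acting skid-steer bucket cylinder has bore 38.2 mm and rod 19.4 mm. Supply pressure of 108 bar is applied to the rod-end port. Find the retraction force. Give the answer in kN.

F ≈ 9.19 kN

Rod-side annular area A_ann = π/4 × (38.2² − 19.4²) = 850.5 mm^2
On retraction the pressure acts on the annular area (bore minus rod).
F = P × A_ann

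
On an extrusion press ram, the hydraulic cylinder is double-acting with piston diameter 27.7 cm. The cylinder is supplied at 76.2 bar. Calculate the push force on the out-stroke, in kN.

Cap-side area A_cap = π/4 × (27.7 cm)² = 602.6 cm^2
F = P × A_cap = 76.2 bar × A_cap

F ≈ 459 kN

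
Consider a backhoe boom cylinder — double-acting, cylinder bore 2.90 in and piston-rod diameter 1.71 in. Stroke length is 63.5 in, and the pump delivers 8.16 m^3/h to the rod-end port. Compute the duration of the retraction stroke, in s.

t ≈ 1.98 s

Rod-side annular area A_ann = π/4 × (2.90² − 1.71²) = 4.309 in^2
Swept volume V = A × L; t = V / Q = A·L / Q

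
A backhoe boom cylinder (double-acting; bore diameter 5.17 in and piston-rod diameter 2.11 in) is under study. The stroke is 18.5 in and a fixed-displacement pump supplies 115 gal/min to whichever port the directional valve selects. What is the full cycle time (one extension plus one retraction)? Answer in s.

t ≈ 1.61 s

Cap-side area A_cap = π/4 × (5.17 in)² = 20.99 in^2
Rod-side annular area A_ann = π/4 × (5.17² − 2.11²) = 17.50 in^2
t_ext = A_cap·L/Q = 0.8772 s
t_ret = A_ann·L/Q = 0.7311 s
t_cycle = t_ext + t_ret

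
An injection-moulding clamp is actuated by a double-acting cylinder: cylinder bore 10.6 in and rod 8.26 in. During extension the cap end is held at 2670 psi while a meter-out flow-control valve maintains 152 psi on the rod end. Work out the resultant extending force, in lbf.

F ≈ 2.30e5 lbf

Cap-side area A_cap = π/4 × (10.6 in)² = 88.25 in^2
Rod-side annular area A_ann = π/4 × (10.6² − 8.26²) = 34.66 in^2
Net thrust = P_cap·A_cap − P_rod·A_ann = 2.356e5 lbf − 5269 lbf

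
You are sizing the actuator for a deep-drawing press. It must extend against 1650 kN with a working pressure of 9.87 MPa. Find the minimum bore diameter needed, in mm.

Extension force acts on the full piston face: F = P × (π/4)D².
D = √(4F / (πP)) = √(4 × 1650 kN / (π × 9.87 MPa))

D ≈ 461 mm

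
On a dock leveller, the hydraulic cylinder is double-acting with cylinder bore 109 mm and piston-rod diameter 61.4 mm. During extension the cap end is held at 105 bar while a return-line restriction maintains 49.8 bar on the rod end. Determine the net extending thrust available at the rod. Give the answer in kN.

F ≈ 66.3 kN

Cap-side area A_cap = π/4 × (109 mm)² = 9331 mm^2
Rod-side annular area A_ann = π/4 × (109² − 61.4²) = 6370 mm^2
Net thrust = P_cap·A_cap − P_rod·A_ann = 97.98 kN − 31.72 kN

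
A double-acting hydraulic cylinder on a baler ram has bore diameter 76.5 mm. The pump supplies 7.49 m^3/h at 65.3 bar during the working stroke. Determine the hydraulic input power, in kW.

W ≈ 13.6 kW

Hydraulic power = P × Q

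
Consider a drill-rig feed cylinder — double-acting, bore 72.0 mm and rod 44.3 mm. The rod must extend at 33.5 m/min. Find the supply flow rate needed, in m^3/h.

Cap-side area A_cap = π/4 × (72.0 mm)² = 4072 mm^2
Q = A × v

Q ≈ 8.18 m^3/h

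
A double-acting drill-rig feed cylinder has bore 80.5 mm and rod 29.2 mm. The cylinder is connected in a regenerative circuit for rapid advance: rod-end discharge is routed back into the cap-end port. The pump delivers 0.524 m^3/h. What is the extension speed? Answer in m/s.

v ≈ 0.217 m/s

In regeneration the rod-end outflow joins the pump flow into the cap end, so the net volume the pump must supply per unit advance equals the rod cross-section area.
Rod cross-section A_rod = π/4 × (29.2 mm)² = 669.7 mm^2
v = Q_pump / A_rod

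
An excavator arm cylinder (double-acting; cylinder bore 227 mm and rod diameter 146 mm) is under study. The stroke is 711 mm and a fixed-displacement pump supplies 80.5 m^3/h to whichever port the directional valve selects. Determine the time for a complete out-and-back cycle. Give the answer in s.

Cap-side area A_cap = π/4 × (227 mm)² = 40470 mm^2
Rod-side annular area A_ann = π/4 × (227² − 146²) = 23730 mm^2
t_ext = A_cap·L/Q = 1.287 s
t_ret = A_ann·L/Q = 0.7545 s
t_cycle = t_ext + t_ret

t ≈ 2.04 s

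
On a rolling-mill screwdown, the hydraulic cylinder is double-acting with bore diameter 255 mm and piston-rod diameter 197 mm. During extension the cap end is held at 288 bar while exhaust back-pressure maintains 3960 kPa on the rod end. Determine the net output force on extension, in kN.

F ≈ 1390 kN

Cap-side area A_cap = π/4 × (255 mm)² = 51070 mm^2
Rod-side annular area A_ann = π/4 × (255² − 197²) = 20590 mm^2
Net thrust = P_cap·A_cap − P_rod·A_ann = 1471 kN − 81.54 kN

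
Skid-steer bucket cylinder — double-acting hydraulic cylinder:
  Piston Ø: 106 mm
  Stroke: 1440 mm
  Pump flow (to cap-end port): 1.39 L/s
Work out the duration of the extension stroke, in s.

Cap-side area A_cap = π/4 × (106 mm)² = 8825 mm^2
Swept volume V = A × L; t = V / Q = A·L / Q

t ≈ 9.14 s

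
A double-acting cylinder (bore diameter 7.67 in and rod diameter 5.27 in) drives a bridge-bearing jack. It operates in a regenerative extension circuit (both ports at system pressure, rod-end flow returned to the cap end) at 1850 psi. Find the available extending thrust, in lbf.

F ≈ 40400 lbf

With equal pressure on both faces, forces on the annular region cancel; the net push is pressure × rod cross-section.
Rod cross-section A_rod = π/4 × (5.27 in)² = 21.81 in^2
F = P × A_rod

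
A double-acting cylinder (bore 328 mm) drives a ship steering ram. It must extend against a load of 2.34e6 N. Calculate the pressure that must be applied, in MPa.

P ≈ 27.7 MPa

Cap-side area A_cap = π/4 × (328 mm)² = 84500 mm^2
P = F / A = 2.34e6 N / A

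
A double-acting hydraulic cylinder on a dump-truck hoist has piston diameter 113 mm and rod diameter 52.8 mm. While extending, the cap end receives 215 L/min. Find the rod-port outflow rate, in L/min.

Q_out ≈ 168 L/min

Cap-side area A_cap = π/4 × (113 mm)² = 10030 mm^2
Rod-side annular area A_ann = π/4 × (113² − 52.8²) = 7839 mm^2
Piston speed v = Q_in/A_cap; rod-end outflow Q_out = v × A_ann = Q_in × A_ann/A_cap.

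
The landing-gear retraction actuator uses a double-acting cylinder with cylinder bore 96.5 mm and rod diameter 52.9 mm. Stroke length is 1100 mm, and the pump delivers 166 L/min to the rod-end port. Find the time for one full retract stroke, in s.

t ≈ 2.03 s

Rod-side annular area A_ann = π/4 × (96.5² − 52.9²) = 5116 mm^2
Swept volume V = A × L; t = V / Q = A·L / Q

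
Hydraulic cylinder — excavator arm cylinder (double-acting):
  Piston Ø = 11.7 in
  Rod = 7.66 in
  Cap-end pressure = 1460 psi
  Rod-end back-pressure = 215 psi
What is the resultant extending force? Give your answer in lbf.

F ≈ 1.44e5 lbf

Cap-side area A_cap = π/4 × (11.7 in)² = 107.5 in^2
Rod-side annular area A_ann = π/4 × (11.7² − 7.66²) = 61.43 in^2
Net thrust = P_cap·A_cap − P_rod·A_ann = 1.570e5 lbf − 13210 lbf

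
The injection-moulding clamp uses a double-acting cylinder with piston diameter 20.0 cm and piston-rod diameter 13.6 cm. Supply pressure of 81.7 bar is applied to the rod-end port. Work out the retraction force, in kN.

F ≈ 138 kN

Rod-side annular area A_ann = π/4 × (20.0² − 13.6²) = 168.9 cm^2
On retraction the pressure acts on the annular area (bore minus rod).
F = P × A_ann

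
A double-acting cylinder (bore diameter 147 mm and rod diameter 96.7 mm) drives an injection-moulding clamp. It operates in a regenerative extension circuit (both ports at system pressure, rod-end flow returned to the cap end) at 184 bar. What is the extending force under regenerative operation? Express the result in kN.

F ≈ 135 kN

With equal pressure on both faces, forces on the annular region cancel; the net push is pressure × rod cross-section.
Rod cross-section A_rod = π/4 × (96.7 mm)² = 7344 mm^2
F = P × A_rod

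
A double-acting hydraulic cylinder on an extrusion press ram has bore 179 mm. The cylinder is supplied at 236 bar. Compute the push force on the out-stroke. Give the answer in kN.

F ≈ 594 kN

Cap-side area A_cap = π/4 × (179 mm)² = 25160 mm^2
F = P × A_cap = 236 bar × A_cap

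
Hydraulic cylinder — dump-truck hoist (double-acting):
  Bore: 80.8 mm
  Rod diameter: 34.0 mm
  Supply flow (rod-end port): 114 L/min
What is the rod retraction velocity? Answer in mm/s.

v ≈ 450 mm/s

Rod-side annular area A_ann = π/4 × (80.8² − 34.0²) = 4220 mm^2
Flow into the rod-end port fills the annular volume.
v = Q / A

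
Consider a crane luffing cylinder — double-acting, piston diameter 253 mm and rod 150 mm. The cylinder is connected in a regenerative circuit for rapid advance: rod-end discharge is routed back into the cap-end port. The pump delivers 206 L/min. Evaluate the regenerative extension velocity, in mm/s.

In regeneration the rod-end outflow joins the pump flow into the cap end, so the net volume the pump must supply per unit advance equals the rod cross-section area.
Rod cross-section A_rod = π/4 × (150 mm)² = 17670 mm^2
v = Q_pump / A_rod

v ≈ 194 mm/s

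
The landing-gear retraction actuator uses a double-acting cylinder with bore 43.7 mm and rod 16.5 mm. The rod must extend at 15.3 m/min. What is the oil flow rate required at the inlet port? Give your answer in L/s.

Q ≈ 0.382 L/s

Cap-side area A_cap = π/4 × (43.7 mm)² = 1500 mm^2
Q = A × v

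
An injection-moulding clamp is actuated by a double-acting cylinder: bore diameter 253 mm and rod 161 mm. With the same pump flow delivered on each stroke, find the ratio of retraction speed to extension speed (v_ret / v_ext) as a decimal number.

v_ret/v_ext ≈ 1.68

Cap-side area A_cap = π/4 × (253 mm)² = 50270 mm^2
Rod-side annular area A_ann = π/4 × (253² − 161²) = 29910 mm^2
For equal Q, v ∝ 1/A, so v_ret/v_ext = A_cap/A_ann.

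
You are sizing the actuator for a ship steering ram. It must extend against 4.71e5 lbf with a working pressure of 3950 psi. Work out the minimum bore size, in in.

D ≈ 12.3 in

Extension force acts on the full piston face: F = P × (π/4)D².
D = √(4F / (πP)) = √(4 × 4.71e5 lbf / (π × 3950 psi))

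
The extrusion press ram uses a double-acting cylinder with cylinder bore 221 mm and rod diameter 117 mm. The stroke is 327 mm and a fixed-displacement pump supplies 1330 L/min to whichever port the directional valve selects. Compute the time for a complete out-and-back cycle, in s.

Cap-side area A_cap = π/4 × (221 mm)² = 38360 mm^2
Rod-side annular area A_ann = π/4 × (221² − 117²) = 27610 mm^2
t_ext = A_cap·L/Q = 0.5659 s
t_ret = A_ann·L/Q = 0.4073 s
t_cycle = t_ext + t_ret

t ≈ 0.973 s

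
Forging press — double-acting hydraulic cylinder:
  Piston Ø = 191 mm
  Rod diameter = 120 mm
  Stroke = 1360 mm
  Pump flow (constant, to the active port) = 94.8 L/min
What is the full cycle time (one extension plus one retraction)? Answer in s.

Cap-side area A_cap = π/4 × (191 mm)² = 28650 mm^2
Rod-side annular area A_ann = π/4 × (191² − 120²) = 17340 mm^2
t_ext = A_cap·L/Q = 24.66 s
t_ret = A_ann·L/Q = 14.93 s
t_cycle = t_ext + t_ret

t ≈ 39.6 s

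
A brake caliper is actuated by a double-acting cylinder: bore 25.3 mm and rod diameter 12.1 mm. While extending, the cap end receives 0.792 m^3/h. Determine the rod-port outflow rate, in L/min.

Cap-side area A_cap = π/4 × (25.3 mm)² = 502.7 mm^2
Rod-side annular area A_ann = π/4 × (25.3² − 12.1²) = 387.7 mm^2
Piston speed v = Q_in/A_cap; rod-end outflow Q_out = v × A_ann = Q_in × A_ann/A_cap.

Q_out ≈ 10.2 L/min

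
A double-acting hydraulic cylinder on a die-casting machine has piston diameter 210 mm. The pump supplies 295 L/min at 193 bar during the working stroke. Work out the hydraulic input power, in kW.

W ≈ 94.9 kW

Hydraulic power = P × Q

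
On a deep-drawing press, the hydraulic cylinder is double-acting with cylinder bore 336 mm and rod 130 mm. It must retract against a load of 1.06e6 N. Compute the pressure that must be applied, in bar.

Rod-side annular area A_ann = π/4 × (336² − 130²) = 75400 mm^2
Retraction: pressure acts on the annular area.
P = F / A = 1.06e6 N / A

P ≈ 141 bar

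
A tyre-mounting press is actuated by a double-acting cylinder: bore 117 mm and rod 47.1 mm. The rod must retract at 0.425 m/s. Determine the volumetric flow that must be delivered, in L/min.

Q ≈ 230 L/min

Rod-side annular area A_ann = π/4 × (117² − 47.1²) = 9009 mm^2
Q = A × v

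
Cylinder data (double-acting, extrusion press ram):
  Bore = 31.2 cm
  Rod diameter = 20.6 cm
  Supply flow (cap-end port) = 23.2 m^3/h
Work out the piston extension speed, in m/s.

Cap-side area A_cap = π/4 × (31.2 cm)² = 764.5 cm^2
v = Q / A

v ≈ 0.0843 m/s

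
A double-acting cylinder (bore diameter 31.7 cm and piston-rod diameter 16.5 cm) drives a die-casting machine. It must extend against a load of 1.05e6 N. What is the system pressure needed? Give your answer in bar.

P ≈ 133 bar

Cap-side area A_cap = π/4 × (31.7 cm)² = 789.2 cm^2
P = F / A = 1.05e6 N / A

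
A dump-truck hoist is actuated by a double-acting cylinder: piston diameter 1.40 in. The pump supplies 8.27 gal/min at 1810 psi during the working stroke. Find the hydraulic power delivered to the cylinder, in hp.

Hydraulic power = P × Q

W ≈ 8.73 hp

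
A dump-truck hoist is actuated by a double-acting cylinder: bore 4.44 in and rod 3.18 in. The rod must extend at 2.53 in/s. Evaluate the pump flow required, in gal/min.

Q ≈ 10.2 gal/min

Cap-side area A_cap = π/4 × (4.44 in)² = 15.48 in^2
Q = A × v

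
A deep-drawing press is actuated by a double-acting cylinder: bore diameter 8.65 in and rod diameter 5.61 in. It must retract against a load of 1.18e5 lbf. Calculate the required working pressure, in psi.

P ≈ 3470 psi

Rod-side annular area A_ann = π/4 × (8.65² − 5.61²) = 34.05 in^2
Retraction: pressure acts on the annular area.
P = F / A = 1.18e5 lbf / A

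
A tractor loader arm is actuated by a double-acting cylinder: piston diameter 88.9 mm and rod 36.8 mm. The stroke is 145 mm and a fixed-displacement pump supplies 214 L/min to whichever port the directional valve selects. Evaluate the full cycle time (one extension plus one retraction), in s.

Cap-side area A_cap = π/4 × (88.9 mm)² = 6207 mm^2
Rod-side annular area A_ann = π/4 × (88.9² − 36.8²) = 5144 mm^2
t_ext = A_cap·L/Q = 0.2523 s
t_ret = A_ann·L/Q = 0.2091 s
t_cycle = t_ext + t_ret

t ≈ 0.461 s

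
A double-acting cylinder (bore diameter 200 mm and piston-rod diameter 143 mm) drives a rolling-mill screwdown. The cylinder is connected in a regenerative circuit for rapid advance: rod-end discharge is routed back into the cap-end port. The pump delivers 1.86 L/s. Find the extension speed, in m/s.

v ≈ 0.116 m/s

In regeneration the rod-end outflow joins the pump flow into the cap end, so the net volume the pump must supply per unit advance equals the rod cross-section area.
Rod cross-section A_rod = π/4 × (143 mm)² = 16060 mm^2
v = Q_pump / A_rod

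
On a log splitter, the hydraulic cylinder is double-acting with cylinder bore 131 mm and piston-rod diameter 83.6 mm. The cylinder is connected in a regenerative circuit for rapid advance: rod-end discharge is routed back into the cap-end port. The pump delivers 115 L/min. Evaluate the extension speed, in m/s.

v ≈ 0.349 m/s

In regeneration the rod-end outflow joins the pump flow into the cap end, so the net volume the pump must supply per unit advance equals the rod cross-section area.
Rod cross-section A_rod = π/4 × (83.6 mm)² = 5489 mm^2
v = Q_pump / A_rod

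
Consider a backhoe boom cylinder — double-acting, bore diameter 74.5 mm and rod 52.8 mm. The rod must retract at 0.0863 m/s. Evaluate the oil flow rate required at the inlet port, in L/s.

Rod-side annular area A_ann = π/4 × (74.5² − 52.8²) = 2170 mm^2
Q = A × v

Q ≈ 0.187 L/s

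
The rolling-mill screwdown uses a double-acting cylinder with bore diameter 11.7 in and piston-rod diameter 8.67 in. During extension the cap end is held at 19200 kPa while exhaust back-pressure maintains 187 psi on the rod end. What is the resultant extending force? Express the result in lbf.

F ≈ 2.90e5 lbf

Cap-side area A_cap = π/4 × (11.7 in)² = 107.5 in^2
Rod-side annular area A_ann = π/4 × (11.7² − 8.67²) = 48.48 in^2
Net thrust = P_cap·A_cap − P_rod·A_ann = 2.994e5 lbf − 9065 lbf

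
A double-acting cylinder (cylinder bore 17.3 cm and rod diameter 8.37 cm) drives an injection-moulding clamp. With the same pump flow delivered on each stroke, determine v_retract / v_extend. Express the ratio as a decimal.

Cap-side area A_cap = π/4 × (17.3 cm)² = 235.1 cm^2
Rod-side annular area A_ann = π/4 × (17.3² − 8.37²) = 180.0 cm^2
For equal Q, v ∝ 1/A, so v_ret/v_ext = A_cap/A_ann.

v_ret/v_ext ≈ 1.31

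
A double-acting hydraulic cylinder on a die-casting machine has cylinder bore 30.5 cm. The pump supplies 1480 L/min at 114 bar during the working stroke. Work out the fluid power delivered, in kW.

Hydraulic power = P × Q

W ≈ 281 kW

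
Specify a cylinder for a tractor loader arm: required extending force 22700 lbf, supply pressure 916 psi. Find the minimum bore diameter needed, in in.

Extension force acts on the full piston face: F = P × (π/4)D².
D = √(4F / (πP)) = √(4 × 22700 lbf / (π × 916 psi))

D ≈ 5.62 in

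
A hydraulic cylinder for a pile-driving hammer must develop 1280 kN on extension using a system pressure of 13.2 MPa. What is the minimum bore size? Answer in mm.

D ≈ 351 mm

Extension force acts on the full piston face: F = P × (π/4)D².
D = √(4F / (πP)) = √(4 × 1280 kN / (π × 13.2 MPa))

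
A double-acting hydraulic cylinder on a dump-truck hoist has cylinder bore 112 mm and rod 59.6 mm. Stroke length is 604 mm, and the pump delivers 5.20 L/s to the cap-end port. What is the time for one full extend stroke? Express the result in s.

t ≈ 1.14 s

Cap-side area A_cap = π/4 × (112 mm)² = 9852 mm^2
Swept volume V = A × L; t = V / Q = A·L / Q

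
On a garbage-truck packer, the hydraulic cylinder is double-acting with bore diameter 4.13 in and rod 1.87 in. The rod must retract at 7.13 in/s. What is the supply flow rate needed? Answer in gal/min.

Q ≈ 19.7 gal/min

Rod-side annular area A_ann = π/4 × (4.13² − 1.87²) = 10.65 in^2
Q = A × v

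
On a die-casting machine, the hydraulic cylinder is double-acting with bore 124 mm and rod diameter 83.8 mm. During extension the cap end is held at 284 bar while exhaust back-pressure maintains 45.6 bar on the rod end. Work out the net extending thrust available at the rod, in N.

Cap-side area A_cap = π/4 × (124 mm)² = 12080 mm^2
Rod-side annular area A_ann = π/4 × (124² − 83.8²) = 6561 mm^2
Net thrust = P_cap·A_cap − P_rod·A_ann = 3.430e5 N − 29920 N

F ≈ 3.13e5 N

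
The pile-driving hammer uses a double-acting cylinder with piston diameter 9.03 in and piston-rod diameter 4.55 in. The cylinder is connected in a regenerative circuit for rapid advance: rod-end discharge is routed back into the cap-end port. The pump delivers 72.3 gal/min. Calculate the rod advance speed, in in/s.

In regeneration the rod-end outflow joins the pump flow into the cap end, so the net volume the pump must supply per unit advance equals the rod cross-section area.
Rod cross-section A_rod = π/4 × (4.55 in)² = 16.26 in^2
v = Q_pump / A_rod

v ≈ 17.1 in/s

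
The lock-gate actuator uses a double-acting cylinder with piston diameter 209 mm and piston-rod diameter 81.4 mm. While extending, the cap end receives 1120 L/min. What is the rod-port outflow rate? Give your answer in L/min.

Cap-side area A_cap = π/4 × (209 mm)² = 34310 mm^2
Rod-side annular area A_ann = π/4 × (209² − 81.4²) = 29100 mm^2
Piston speed v = Q_in/A_cap; rod-end outflow Q_out = v × A_ann = Q_in × A_ann/A_cap.

Q_out ≈ 950 L/min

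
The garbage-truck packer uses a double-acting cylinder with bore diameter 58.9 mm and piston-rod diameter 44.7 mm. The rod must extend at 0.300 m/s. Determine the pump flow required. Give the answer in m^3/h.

Cap-side area A_cap = π/4 × (58.9 mm)² = 2725 mm^2
Q = A × v

Q ≈ 2.94 m^3/h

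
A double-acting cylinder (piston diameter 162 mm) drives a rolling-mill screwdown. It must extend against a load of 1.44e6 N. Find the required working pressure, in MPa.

P ≈ 69.9 MPa

Cap-side area A_cap = π/4 × (162 mm)² = 20610 mm^2
P = F / A = 1.44e6 N / A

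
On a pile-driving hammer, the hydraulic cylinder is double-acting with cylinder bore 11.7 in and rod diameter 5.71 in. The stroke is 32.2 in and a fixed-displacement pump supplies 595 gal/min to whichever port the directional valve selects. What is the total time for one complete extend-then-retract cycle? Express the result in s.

Cap-side area A_cap = π/4 × (11.7 in)² = 107.5 in^2
Rod-side annular area A_ann = π/4 × (11.7² − 5.71²) = 81.91 in^2
t_ext = A_cap·L/Q = 1.511 s
t_ret = A_ann·L/Q = 1.151 s
t_cycle = t_ext + t_ret

t ≈ 2.66 s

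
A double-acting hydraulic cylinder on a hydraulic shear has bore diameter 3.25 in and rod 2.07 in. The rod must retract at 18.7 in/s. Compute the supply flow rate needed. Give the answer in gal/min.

Rod-side annular area A_ann = π/4 × (3.25² − 2.07²) = 4.930 in^2
Q = A × v

Q ≈ 23.9 gal/min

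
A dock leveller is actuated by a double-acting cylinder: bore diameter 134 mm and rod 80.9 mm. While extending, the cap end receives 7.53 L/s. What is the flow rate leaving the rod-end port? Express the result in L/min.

Q_out ≈ 287 L/min

Cap-side area A_cap = π/4 × (134 mm)² = 14100 mm^2
Rod-side annular area A_ann = π/4 × (134² − 80.9²) = 8962 mm^2
Piston speed v = Q_in/A_cap; rod-end outflow Q_out = v × A_ann = Q_in × A_ann/A_cap.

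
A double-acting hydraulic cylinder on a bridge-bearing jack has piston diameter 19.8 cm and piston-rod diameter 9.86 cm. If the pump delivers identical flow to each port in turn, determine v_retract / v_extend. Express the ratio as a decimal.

Cap-side area A_cap = π/4 × (19.8 cm)² = 307.9 cm^2
Rod-side annular area A_ann = π/4 × (19.8² − 9.86²) = 231.6 cm^2
For equal Q, v ∝ 1/A, so v_ret/v_ext = A_cap/A_ann.

v_ret/v_ext ≈ 1.33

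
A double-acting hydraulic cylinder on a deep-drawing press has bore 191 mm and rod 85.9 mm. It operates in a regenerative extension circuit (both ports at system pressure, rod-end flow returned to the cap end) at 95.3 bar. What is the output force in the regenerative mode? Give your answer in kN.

With equal pressure on both faces, forces on the annular region cancel; the net push is pressure × rod cross-section.
Rod cross-section A_rod = π/4 × (85.9 mm)² = 5795 mm^2
F = P × A_rod

F ≈ 55.2 kN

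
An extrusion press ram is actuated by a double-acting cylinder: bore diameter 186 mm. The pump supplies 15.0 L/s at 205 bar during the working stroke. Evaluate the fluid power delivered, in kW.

W ≈ 308 kW

Hydraulic power = P × Q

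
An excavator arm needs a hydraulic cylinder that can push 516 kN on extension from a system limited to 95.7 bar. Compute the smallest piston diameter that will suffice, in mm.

D ≈ 262 mm

Extension force acts on the full piston face: F = P × (π/4)D².
D = √(4F / (πP)) = √(4 × 516 kN / (π × 95.7 bar))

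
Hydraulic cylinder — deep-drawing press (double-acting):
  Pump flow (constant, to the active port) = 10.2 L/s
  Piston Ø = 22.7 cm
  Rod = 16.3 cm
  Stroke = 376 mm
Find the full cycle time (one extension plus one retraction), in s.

Cap-side area A_cap = π/4 × (22.7 cm)² = 404.7 cm^2
Rod-side annular area A_ann = π/4 × (22.7² − 16.3²) = 196.0 cm^2
t_ext = A_cap·L/Q = 1.492 s
t_ret = A_ann·L/Q = 0.7226 s
t_cycle = t_ext + t_ret

t ≈ 2.21 s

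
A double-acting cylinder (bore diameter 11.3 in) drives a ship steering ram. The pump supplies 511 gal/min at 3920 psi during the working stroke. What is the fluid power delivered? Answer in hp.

Hydraulic power = P × Q

W ≈ 1170 hp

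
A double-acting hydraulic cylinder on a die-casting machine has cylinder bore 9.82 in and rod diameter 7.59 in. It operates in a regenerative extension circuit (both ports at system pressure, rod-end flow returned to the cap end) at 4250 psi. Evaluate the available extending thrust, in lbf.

With equal pressure on both faces, forces on the annular region cancel; the net push is pressure × rod cross-section.
Rod cross-section A_rod = π/4 × (7.59 in)² = 45.25 in^2
F = P × A_rod

F ≈ 1.92e5 lbf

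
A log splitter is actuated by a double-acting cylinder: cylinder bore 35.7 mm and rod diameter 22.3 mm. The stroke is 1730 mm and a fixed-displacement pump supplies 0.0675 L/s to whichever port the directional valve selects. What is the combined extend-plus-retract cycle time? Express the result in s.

Cap-side area A_cap = π/4 × (35.7 mm)² = 1001 mm^2
Rod-side annular area A_ann = π/4 × (35.7² − 22.3²) = 610.4 mm^2
t_ext = A_cap·L/Q = 25.65 s
t_ret = A_ann·L/Q = 15.64 s
t_cycle = t_ext + t_ret

t ≈ 41.3 s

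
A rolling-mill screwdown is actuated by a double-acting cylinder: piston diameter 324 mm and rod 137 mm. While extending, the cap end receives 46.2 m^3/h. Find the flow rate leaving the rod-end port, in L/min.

Q_out ≈ 632 L/min

Cap-side area A_cap = π/4 × (324 mm)² = 82450 mm^2
Rod-side annular area A_ann = π/4 × (324² − 137²) = 67710 mm^2
Piston speed v = Q_in/A_cap; rod-end outflow Q_out = v × A_ann = Q_in × A_ann/A_cap.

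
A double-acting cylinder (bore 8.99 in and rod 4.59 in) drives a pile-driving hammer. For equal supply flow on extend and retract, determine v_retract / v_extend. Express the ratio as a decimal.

Cap-side area A_cap = π/4 × (8.99 in)² = 63.48 in^2
Rod-side annular area A_ann = π/4 × (8.99² − 4.59²) = 46.93 in^2
For equal Q, v ∝ 1/A, so v_ret/v_ext = A_cap/A_ann.

v_ret/v_ext ≈ 1.35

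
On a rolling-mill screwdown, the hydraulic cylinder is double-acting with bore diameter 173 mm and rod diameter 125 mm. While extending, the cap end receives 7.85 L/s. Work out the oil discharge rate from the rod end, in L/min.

Cap-side area A_cap = π/4 × (173 mm)² = 23510 mm^2
Rod-side annular area A_ann = π/4 × (173² − 125²) = 11230 mm^2
Piston speed v = Q_in/A_cap; rod-end outflow Q_out = v × A_ann = Q_in × A_ann/A_cap.

Q_out ≈ 225 L/min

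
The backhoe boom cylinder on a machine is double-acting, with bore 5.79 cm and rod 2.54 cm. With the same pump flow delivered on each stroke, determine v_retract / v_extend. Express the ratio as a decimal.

Cap-side area A_cap = π/4 × (5.79 cm)² = 26.33 cm^2
Rod-side annular area A_ann = π/4 × (5.79² − 2.54²) = 21.26 cm^2
For equal Q, v ∝ 1/A, so v_ret/v_ext = A_cap/A_ann.

v_ret/v_ext ≈ 1.24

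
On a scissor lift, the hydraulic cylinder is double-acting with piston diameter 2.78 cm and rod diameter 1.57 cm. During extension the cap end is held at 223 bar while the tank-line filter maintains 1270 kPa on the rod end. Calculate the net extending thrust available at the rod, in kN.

F ≈ 13.0 kN

Cap-side area A_cap = π/4 × (2.78 cm)² = 6.070 cm^2
Rod-side annular area A_ann = π/4 × (2.78² − 1.57²) = 4.134 cm^2
Net thrust = P_cap·A_cap − P_rod·A_ann = 13.54 kN − 0.5250 kN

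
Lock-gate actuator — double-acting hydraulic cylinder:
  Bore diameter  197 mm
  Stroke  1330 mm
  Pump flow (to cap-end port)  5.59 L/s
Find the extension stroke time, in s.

Cap-side area A_cap = π/4 × (197 mm)² = 30480 mm^2
Swept volume V = A × L; t = V / Q = A·L / Q

t ≈ 7.25 s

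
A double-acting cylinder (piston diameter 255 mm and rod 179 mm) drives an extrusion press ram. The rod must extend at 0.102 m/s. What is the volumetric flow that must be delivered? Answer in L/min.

Cap-side area A_cap = π/4 × (255 mm)² = 51070 mm^2
Q = A × v

Q ≈ 313 L/min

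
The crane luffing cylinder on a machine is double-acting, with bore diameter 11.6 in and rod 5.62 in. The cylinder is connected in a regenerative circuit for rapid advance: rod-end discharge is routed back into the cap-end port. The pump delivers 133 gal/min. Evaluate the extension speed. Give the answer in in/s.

In regeneration the rod-end outflow joins the pump flow into the cap end, so the net volume the pump must supply per unit advance equals the rod cross-section area.
Rod cross-section A_rod = π/4 × (5.62 in)² = 24.81 in^2
v = Q_pump / A_rod

v ≈ 20.6 in/s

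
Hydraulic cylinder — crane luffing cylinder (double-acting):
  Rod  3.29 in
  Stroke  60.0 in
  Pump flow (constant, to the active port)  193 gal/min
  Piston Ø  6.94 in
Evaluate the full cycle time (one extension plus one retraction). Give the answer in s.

t ≈ 5.42 s

Cap-side area A_cap = π/4 × (6.94 in)² = 37.83 in^2
Rod-side annular area A_ann = π/4 × (6.94² − 3.29²) = 29.33 in^2
t_ext = A_cap·L/Q = 3.055 s
t_ret = A_ann·L/Q = 2.368 s
t_cycle = t_ext + t_ret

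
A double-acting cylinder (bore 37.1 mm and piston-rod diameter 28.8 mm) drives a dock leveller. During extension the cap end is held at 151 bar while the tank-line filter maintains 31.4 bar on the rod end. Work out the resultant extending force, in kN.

F ≈ 15.0 kN

Cap-side area A_cap = π/4 × (37.1 mm)² = 1081 mm^2
Rod-side annular area A_ann = π/4 × (37.1² − 28.8²) = 429.6 mm^2
Net thrust = P_cap·A_cap − P_rod·A_ann = 16.32 kN − 1.349 kN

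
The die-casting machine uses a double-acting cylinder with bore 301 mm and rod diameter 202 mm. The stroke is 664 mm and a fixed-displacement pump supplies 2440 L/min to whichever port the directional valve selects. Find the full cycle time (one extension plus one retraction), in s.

t ≈ 1.80 s

Cap-side area A_cap = π/4 × (301 mm)² = 71160 mm^2
Rod-side annular area A_ann = π/4 × (301² − 202²) = 39110 mm^2
t_ext = A_cap·L/Q = 1.162 s
t_ret = A_ann·L/Q = 0.6386 s
t_cycle = t_ext + t_ret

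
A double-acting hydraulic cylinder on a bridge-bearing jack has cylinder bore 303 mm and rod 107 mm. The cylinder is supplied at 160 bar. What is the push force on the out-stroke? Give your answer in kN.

F ≈ 1150 kN

Cap-side area A_cap = π/4 × (303 mm)² = 72110 mm^2
F = P × A_cap = 160 bar × A_cap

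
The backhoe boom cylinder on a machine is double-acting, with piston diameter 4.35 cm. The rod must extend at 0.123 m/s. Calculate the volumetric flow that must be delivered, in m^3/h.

Q ≈ 0.658 m^3/h

Cap-side area A_cap = π/4 × (4.35 cm)² = 14.86 cm^2
Q = A × v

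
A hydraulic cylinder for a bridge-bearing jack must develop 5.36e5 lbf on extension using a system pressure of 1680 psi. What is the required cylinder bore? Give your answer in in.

D ≈ 20.2 in

Extension force acts on the full piston face: F = P × (π/4)D².
D = √(4F / (πP)) = √(4 × 5.36e5 lbf / (π × 1680 psi))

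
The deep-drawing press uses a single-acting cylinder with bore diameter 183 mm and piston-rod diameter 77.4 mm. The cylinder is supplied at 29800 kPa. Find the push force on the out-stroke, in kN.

F ≈ 784 kN

Cap-side area A_cap = π/4 × (183 mm)² = 26300 mm^2
F = P × A_cap = 29800 kPa × A_cap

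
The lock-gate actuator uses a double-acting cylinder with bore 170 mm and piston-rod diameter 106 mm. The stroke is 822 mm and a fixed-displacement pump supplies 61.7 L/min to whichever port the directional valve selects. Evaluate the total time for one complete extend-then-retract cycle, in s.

Cap-side area A_cap = π/4 × (170 mm)² = 22700 mm^2
Rod-side annular area A_ann = π/4 × (170² − 106²) = 13870 mm^2
t_ext = A_cap·L/Q = 18.14 s
t_ret = A_ann·L/Q = 11.09 s
t_cycle = t_ext + t_ret

t ≈ 29.2 s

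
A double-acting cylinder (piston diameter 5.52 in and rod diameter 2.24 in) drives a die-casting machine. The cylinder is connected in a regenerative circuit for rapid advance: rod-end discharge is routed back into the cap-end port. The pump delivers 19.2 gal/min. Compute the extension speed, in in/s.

In regeneration the rod-end outflow joins the pump flow into the cap end, so the net volume the pump must supply per unit advance equals the rod cross-section area.
Rod cross-section A_rod = π/4 × (2.24 in)² = 3.941 in^2
v = Q_pump / A_rod

v ≈ 18.8 in/s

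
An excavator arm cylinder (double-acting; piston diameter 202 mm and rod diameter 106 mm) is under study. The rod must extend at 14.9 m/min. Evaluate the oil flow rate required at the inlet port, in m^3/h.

Cap-side area A_cap = π/4 × (202 mm)² = 32050 mm^2
Q = A × v

Q ≈ 28.7 m^3/h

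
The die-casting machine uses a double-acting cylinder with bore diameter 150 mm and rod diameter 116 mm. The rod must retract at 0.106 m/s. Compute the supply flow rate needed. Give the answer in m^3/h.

Rod-side annular area A_ann = π/4 × (150² − 116²) = 7103 mm^2
Q = A × v

Q ≈ 2.71 m^3/h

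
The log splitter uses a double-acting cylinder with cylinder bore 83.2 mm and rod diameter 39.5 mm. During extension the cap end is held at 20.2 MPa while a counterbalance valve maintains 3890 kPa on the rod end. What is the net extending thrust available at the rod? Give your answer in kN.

F ≈ 93.4 kN

Cap-side area A_cap = π/4 × (83.2 mm)² = 5437 mm^2
Rod-side annular area A_ann = π/4 × (83.2² − 39.5²) = 4211 mm^2
Net thrust = P_cap·A_cap − P_rod·A_ann = 109.8 kN − 16.38 kN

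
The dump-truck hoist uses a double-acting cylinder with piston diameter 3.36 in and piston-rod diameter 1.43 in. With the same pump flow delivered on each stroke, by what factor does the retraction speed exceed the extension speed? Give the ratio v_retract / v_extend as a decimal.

Cap-side area A_cap = π/4 × (3.36 in)² = 8.867 in^2
Rod-side annular area A_ann = π/4 × (3.36² − 1.43²) = 7.261 in^2
For equal Q, v ∝ 1/A, so v_ret/v_ext = A_cap/A_ann.

v_ret/v_ext ≈ 1.22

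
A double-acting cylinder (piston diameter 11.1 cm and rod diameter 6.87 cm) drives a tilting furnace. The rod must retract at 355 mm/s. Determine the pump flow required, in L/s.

Rod-side annular area A_ann = π/4 × (11.1² − 6.87²) = 59.70 cm^2
Q = A × v

Q ≈ 2.12 L/s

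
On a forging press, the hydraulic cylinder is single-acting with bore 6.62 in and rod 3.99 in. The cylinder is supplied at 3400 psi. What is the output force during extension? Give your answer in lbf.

F ≈ 1.17e5 lbf

Cap-side area A_cap = π/4 × (6.62 in)² = 34.42 in^2
F = P × A_cap = 3400 psi × A_cap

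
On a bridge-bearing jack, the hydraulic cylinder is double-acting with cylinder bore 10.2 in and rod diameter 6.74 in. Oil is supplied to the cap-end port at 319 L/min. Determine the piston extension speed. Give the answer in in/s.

v ≈ 3.97 in/s

Cap-side area A_cap = π/4 × (10.2 in)² = 81.71 in^2
v = Q / A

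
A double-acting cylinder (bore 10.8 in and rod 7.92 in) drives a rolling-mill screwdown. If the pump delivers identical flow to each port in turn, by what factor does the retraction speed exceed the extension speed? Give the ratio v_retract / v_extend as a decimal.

Cap-side area A_cap = π/4 × (10.8 in)² = 91.61 in^2
Rod-side annular area A_ann = π/4 × (10.8² − 7.92²) = 42.34 in^2
For equal Q, v ∝ 1/A, so v_ret/v_ext = A_cap/A_ann.

v_ret/v_ext ≈ 2.16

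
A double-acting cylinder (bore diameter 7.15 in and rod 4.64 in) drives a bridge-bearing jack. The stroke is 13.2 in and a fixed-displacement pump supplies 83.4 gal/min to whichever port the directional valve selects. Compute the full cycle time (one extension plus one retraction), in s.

t ≈ 2.61 s

Cap-side area A_cap = π/4 × (7.15 in)² = 40.15 in^2
Rod-side annular area A_ann = π/4 × (7.15² − 4.64²) = 23.24 in^2
t_ext = A_cap·L/Q = 1.651 s
t_ret = A_ann·L/Q = 0.9555 s
t_cycle = t_ext + t_ret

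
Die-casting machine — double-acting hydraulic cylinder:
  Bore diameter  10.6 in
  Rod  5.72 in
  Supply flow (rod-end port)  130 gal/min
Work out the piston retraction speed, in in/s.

Rod-side annular area A_ann = π/4 × (10.6² − 5.72²) = 62.55 in^2
Flow into the rod-end port fills the annular volume.
v = Q / A

v ≈ 8.00 in/s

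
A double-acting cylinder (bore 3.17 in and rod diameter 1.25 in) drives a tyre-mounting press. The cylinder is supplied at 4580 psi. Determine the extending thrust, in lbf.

F ≈ 36100 lbf

Cap-side area A_cap = π/4 × (3.17 in)² = 7.892 in^2
F = P × A_cap = 4580 psi × A_cap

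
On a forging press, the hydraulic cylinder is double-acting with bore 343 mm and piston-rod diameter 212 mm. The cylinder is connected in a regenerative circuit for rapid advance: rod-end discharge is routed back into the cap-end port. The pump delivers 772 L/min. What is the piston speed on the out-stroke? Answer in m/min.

In regeneration the rod-end outflow joins the pump flow into the cap end, so the net volume the pump must supply per unit advance equals the rod cross-section area.
Rod cross-section A_rod = π/4 × (212 mm)² = 35300 mm^2
v = Q_pump / A_rod

v ≈ 21.9 m/min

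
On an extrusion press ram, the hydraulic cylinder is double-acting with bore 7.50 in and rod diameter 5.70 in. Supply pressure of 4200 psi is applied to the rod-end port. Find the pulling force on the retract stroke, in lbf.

Rod-side annular area A_ann = π/4 × (7.50² − 5.70²) = 18.66 in^2
On retraction the pressure acts on the annular area (bore minus rod).
F = P × A_ann

F ≈ 78400 lbf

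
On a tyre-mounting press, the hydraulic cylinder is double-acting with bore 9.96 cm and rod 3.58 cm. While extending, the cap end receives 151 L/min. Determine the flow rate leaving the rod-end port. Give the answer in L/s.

Cap-side area A_cap = π/4 × (9.96 cm)² = 77.91 cm^2
Rod-side annular area A_ann = π/4 × (9.96² − 3.58²) = 67.85 cm^2
Piston speed v = Q_in/A_cap; rod-end outflow Q_out = v × A_ann = Q_in × A_ann/A_cap.

Q_out ≈ 2.19 L/s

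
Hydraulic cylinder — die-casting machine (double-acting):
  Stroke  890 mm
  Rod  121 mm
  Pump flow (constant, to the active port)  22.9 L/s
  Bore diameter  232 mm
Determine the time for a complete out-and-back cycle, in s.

t ≈ 2.84 s

Cap-side area A_cap = π/4 × (232 mm)² = 42270 mm^2
Rod-side annular area A_ann = π/4 × (232² − 121²) = 30770 mm^2
t_ext = A_cap·L/Q = 1.643 s
t_ret = A_ann·L/Q = 1.196 s
t_cycle = t_ext + t_ret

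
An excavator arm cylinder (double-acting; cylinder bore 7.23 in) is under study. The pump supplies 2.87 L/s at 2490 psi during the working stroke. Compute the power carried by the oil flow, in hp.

W ≈ 66.1 hp

Hydraulic power = P × Q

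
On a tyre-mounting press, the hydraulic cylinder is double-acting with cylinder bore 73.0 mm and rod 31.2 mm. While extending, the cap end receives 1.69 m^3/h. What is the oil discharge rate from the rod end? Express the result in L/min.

Q_out ≈ 23.0 L/min

Cap-side area A_cap = π/4 × (73.0 mm)² = 4185 mm^2
Rod-side annular area A_ann = π/4 × (73.0² − 31.2²) = 3421 mm^2
Piston speed v = Q_in/A_cap; rod-end outflow Q_out = v × A_ann = Q_in × A_ann/A_cap.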